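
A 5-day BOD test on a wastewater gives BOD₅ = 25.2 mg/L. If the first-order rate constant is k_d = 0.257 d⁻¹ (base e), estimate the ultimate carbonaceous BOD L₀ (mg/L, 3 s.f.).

L₀ ≈ 34.8 mg/L

BOD₅ = L₀(1 − e^(−5k_d)) ⇒ L₀ = BOD₅ / (1 − e^(−5×0.257))
= 25.2 / (1 − 0.2767) = 25.2 / 0.7233 = 34.84 mg/L.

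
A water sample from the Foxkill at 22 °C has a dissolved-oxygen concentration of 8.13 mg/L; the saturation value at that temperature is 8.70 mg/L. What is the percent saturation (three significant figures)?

% saturation = C/C_s × 100 = 8.13/8.70 × 100 = 93.4 %.

93.4 % saturation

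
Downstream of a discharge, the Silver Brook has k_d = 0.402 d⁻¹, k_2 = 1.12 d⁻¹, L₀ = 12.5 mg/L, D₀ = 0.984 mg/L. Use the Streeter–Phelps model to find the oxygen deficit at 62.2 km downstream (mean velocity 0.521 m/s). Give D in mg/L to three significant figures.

Travel time t = x/v = 62.2 km / (0.521 m/s) = 62200 m / 0.521 m/s = 119400 s = 1.382 d.
k_d L₀/(k_2−k_d) = 0.402×12.5/(1.12−0.402) = 5.025/0.7180 = 6.999 mg/L.
e^(−k_d t) = e^(−0.402×1.382) = 0.5738; e^(−k_2 t) = e^(−1.12×1.382) = 0.2128.
D = 6.999 × (0.5738 − 0.2128) + 0.984 × 0.2128 = 2.527 + 0.2094 = 2.736 mg/L.

D ≈ 2.74 mg/L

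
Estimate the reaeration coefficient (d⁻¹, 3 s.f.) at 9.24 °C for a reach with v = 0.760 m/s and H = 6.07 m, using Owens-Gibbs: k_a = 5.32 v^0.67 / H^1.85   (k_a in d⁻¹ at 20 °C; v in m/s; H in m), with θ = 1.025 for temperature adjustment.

k_a(20) = 5.32 × 0.760^0.67 / 6.07^1.85 = 5.32 × 0.8320 / 28.11 = 0.1575 d⁻¹.
k_a(9.24) = 0.1575 × 1.025^(9.24−20) = 0.1575 × 0.7667 = 0.1207 d⁻¹.

k_a ≈ 0.121 d⁻¹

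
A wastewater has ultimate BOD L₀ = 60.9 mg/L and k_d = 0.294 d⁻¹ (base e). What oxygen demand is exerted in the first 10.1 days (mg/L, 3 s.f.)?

y ≈ 57.8 mg/L

y_t = L₀(1 − e^(−k_d t)) = 60.9 × (1 − e^(−0.294×10.1))
= 60.9 × (1 − 0.05133) = 60.9 × 0.9487 = 57.77 mg/L.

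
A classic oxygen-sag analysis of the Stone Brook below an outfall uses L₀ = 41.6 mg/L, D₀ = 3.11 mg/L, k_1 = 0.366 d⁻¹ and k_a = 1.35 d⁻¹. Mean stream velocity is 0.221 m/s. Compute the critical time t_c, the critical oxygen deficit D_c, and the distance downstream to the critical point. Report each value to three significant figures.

t_c = [1/(k_a−k_1)] ln[(k_a/k_1)(1 − D₀(k_a−k_1)/(k_1 L₀))]
= [1/(1.35−0.366)] ln[(1.35/0.366)(1 − 3.11×0.9840/(0.366×41.6))]
= (1/0.9840) ln[3.689 × 0.7990] = 1.016 × ln(2.947) = 1.016 × 1.081 = 1.098 d.
L(t_c) = L₀ e^(−k_1 t_c) = 41.6 × 0.6690 = 27.83 mg/L, and at the critical point k_a D_c = k_1 L, so D_c = (0.366/1.35) × 27.83 = 7.545 mg/L.
x_c = v t_c = 0.221 m/s × 1.098 d × 86400 s/d = 20970 m ≈ 21.0 km.

t_c ≈ 1.10 d; D_c ≈ 7.54 mg/L; x_c ≈ 21.0 km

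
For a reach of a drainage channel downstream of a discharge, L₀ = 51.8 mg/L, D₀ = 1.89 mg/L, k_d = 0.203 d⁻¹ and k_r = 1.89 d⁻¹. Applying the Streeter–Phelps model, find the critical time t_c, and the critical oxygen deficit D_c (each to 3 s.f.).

With k_r/k_d = 9.310 and 1 − D₀(k_r−k_d)/(k_d L₀) = 0.6968,
t_c = ln(9.310 × 0.6968) / (1.89 − 0.203) = ln(6.487) / 1.687 = 1.870/1.687 = 1.108 d.
D_c = (k_d/k_r) L₀ e^(−k_d t_c) = (0.203/1.89) × 51.8 × e^(−0.203×1.108) = 0.1074 × 51.8 × 0.7985 = 4.443 mg/L.

t_c ≈ 1.11 d; D_c ≈ 4.44 mg/L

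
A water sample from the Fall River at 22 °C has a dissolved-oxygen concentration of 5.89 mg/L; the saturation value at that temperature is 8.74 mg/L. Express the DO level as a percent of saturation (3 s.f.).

67.4 % saturation

% saturation = C/C_s × 100 = 5.89/8.74 × 100 = 67.4 %.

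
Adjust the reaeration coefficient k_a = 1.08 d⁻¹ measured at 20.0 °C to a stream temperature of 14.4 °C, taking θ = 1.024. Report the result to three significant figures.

k_a(T₂) = k_a(T₁) · θ^(T₂−T₁) = 1.08 × 1.024^(14.4−20.0)
= 1.08 × 1.024^-5.60 = 1.08 × 0.8756 = 0.9457 d⁻¹.

k_a ≈ 0.946 d⁻¹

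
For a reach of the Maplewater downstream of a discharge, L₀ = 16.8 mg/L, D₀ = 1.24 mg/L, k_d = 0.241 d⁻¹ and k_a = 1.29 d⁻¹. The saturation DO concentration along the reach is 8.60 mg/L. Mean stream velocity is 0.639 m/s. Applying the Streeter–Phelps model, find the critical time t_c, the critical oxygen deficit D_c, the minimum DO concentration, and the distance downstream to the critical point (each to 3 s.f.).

At the critical point dD/dt = 0, so k_d L₀ e^(−k_d t) = k_a D. Substituting D(t) from the Streeter–Phelps equation and solving for t gives
t_c = ln[(k_a/k_d)(1 − D₀(k_a−k_d)/(k_d L₀))] / (k_a−k_d).
Here k_a−k_d = 1.049 d⁻¹ and 1 − D₀(k_a−k_d)/(k_d L₀) = 1 − 1.24×1.049/(0.241×16.8) = 0.6787, so
t_c = ln(5.353 × 0.6787) / 1.049 = 1.290 / 1.049 = 1.230 d.
L(t_c) = L₀ e^(−k_d t_c) = 16.8 × 0.7435 = 12.49 mg/L, and at the critical point k_a D_c = k_d L, so D_c = (0.241/1.29) × 12.49 = 2.334 mg/L.
Minimum DO = C_s − D_c = 8.60 − 2.334 = 6.266 mg/L.
x_c = v t_c = 0.639 m/s × 1.230 d × 86400 s/d = 67900 m ≈ 67.9 km.

t_c ≈ 1.23 d; D_c ≈ 2.33 mg/L; min DO ≈ 6.27 mg/L; x_c ≈ 67.9 km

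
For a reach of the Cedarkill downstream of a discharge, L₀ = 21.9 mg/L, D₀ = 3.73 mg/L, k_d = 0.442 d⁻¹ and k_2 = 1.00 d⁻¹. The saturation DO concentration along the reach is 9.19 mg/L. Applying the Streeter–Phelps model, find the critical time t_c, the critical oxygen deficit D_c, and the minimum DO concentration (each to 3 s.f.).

t_c ≈ 1.03 d; D_c ≈ 6.14 mg/L; min DO ≈ 3.05 mg/L

With k_2/k_d = 2.262 and 1 − D₀(k_2−k_d)/(k_d L₀) = 0.7850,
t_c = ln(2.262 × 0.7850) / (1.00 − 0.442) = ln(1.776) / 0.5580 = 0.5743/0.5580 = 1.029 d.
D_c = (k_d/k_2) L₀ e^(−k_d t_c) = (0.442/1.00) × 21.9 × e^(−0.442×1.029) = 0.4420 × 21.9 × 0.6345 = 6.142 mg/L.
Minimum DO = C_s − D_c = 9.19 − 6.142 = 3.048 mg/L.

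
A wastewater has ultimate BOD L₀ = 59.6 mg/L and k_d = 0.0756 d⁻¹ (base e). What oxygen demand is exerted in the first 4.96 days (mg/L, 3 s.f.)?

y_t = L₀(1 − e^(−k_d t)) = 59.6 × (1 − e^(−0.0756×4.96))
= 59.6 × (1 − 0.6873) = 59.6 × 0.3127 = 18.64 mg/L.

y ≈ 18.6 mg/L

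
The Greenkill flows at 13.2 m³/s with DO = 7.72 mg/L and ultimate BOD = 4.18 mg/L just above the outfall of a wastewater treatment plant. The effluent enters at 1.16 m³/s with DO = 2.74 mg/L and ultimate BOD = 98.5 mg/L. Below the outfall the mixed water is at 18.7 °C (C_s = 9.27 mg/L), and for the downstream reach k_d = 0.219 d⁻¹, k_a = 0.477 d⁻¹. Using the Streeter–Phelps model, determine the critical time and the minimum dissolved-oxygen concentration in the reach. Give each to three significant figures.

Mixed DO = (13.2×7.72 + 1.16×2.74)/(13.2+1.16) = 105.1/14.36 = 7.318 mg/L.
Mixed L₀ = (13.2×4.18 + 1.16×98.5)/(14.36) = 169.4/14.36 = 11.80 mg/L.
Initial deficit D₀ = C_s − DO₀ = 9.27 − 7.318 = 1.952 mg/L.
t_c = (1/0.2580) ln[(0.477/0.219)(1 − 1.952×0.2580/(0.219×11.80))] = 3.876 × ln(1.754) = 2.177 d.
D_c = (0.219/0.477) × 11.80 × e^(−0.219×2.177) = 0.4591 × 11.80 × 0.6208 = 3.363 mg/L.
Minimum DO = 9.27 − 3.363 = 5.907 mg/L.

t_c ≈ 2.18 d; minimum DO ≈ 5.91 mg/L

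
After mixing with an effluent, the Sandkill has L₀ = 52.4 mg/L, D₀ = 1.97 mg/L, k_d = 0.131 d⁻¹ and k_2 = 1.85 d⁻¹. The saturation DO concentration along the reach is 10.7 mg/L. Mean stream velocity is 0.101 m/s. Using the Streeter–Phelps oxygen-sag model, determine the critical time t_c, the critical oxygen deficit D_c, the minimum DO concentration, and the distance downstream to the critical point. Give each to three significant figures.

With k_2/k_d = 14.12 and 1 − D₀(k_2−k_d)/(k_d L₀) = 0.5067,
t_c = ln(14.12 × 0.5067) / (1.85 − 0.131) = ln(7.155) / 1.719 = 1.968/1.719 = 1.145 d.
D_c = (k_d/k_2) L₀ e^(−k_d t_c) = (0.131/1.85) × 52.4 × e^(−0.131×1.145) = 0.07081 × 52.4 × 0.8607 = 3.194 mg/L.
Minimum DO = C_s − D_c = 10.7 − 3.194 = 7.506 mg/L.
x_c = v t_c = 0.101 m/s × 1.145 d × 86400 s/d = 9990 m ≈ 9.99 km.

t_c ≈ 1.14 d; D_c ≈ 3.19 mg/L; min DO ≈ 7.51 mg/L; x_c ≈ 9.99 km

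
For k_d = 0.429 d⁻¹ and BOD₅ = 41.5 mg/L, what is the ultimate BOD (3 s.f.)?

L₀ ≈ 47.0 mg/L

BOD₅ = L₀(1 − e^(−5k_d)) ⇒ L₀ = BOD₅ / (1 − e^(−5×0.429))
= 41.5 / (1 − 0.1171) = 41.5 / 0.8829 = 47.00 mg/L.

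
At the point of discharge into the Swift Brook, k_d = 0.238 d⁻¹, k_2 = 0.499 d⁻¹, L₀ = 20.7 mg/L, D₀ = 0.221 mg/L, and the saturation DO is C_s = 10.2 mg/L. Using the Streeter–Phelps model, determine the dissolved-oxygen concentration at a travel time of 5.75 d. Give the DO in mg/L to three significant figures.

k_d L₀/(k_2−k_d) = 0.238×20.7/(0.499−0.238) = 4.927/0.2610 = 18.88 mg/L.
e^(−k_d t) = e^(−0.238×5.750) = 0.2545; e^(−k_2 t) = e^(−0.499×5.750) = 0.05674.
D = 18.88 × (0.2545 − 0.05674) + 0.221 × 0.05674 = 3.733 + 0.01254 = 3.745 mg/L.
DO = C_s − D = 10.2 − 3.745 = 6.455 mg/L.

DO ≈ 6.45 mg/L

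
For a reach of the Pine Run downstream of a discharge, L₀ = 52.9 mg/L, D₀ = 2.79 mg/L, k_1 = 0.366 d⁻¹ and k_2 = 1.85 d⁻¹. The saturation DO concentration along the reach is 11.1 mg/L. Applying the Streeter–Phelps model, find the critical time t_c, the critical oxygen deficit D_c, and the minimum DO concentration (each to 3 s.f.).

t_c = [1/(k_2−k_1)] ln[(k_2/k_1)(1 − D₀(k_2−k_1)/(k_1 L₀))]
= [1/(1.85−0.366)] ln[(1.85/0.366)(1 − 2.79×1.484/(0.366×52.9))]
= (1/1.484) ln[5.055 × 0.7862] = 0.6739 × ln(3.974) = 0.6739 × 1.380 = 0.9297 d.
D_c = (k_1/k_2) L₀ e^(−k_1 t_c) = (0.366/1.85) × 52.9 × e^(−0.366×0.9297) = 0.1978 × 52.9 × 0.7116 = 7.447 mg/L.
Minimum DO = C_s − D_c = 11.1 − 7.447 = 3.653 mg/L.

t_c ≈ 0.930 d; D_c ≈ 7.45 mg/L; min DO ≈ 3.65 mg/L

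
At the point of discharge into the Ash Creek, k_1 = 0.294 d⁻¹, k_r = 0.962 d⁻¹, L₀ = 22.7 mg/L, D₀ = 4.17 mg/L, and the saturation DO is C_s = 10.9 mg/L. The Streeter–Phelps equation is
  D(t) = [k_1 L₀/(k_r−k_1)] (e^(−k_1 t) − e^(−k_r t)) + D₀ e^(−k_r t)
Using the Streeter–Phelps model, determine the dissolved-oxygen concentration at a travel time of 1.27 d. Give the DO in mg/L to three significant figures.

DO ≈ 5.74 mg/L

k_1 L₀/(k_r−k_1) = 0.294×22.7/(0.962−0.294) = 6.674/0.6680 = 9.991 mg/L.
e^(−k_1 t) = e^(−0.294×1.270) = 0.6884; e^(−k_r t) = e^(−0.962×1.270) = 0.2947.
D = 9.991 × (0.6884 − 0.2947) + 4.17 × 0.2947 = 3.933 + 1.229 = 5.162 mg/L.
DO = C_s − D = 10.9 − 5.162 = 5.738 mg/L.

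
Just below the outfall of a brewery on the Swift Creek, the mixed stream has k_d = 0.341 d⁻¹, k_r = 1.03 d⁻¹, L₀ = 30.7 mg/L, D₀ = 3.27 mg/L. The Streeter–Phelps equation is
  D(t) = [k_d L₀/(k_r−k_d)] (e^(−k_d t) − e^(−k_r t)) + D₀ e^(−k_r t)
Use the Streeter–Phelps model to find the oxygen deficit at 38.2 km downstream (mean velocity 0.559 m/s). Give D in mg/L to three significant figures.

Travel time t = x/v = 38.2 km / (0.559 m/s) = 38200 m / 0.559 m/s = 68340 s = 0.7909 d.
k_d L₀/(k_r−k_d) = 0.341×30.7/(1.03−0.341) = 10.47/0.6890 = 15.19 mg/L.
e^(−k_d t) = e^(−0.341×0.7909) = 0.7636; e^(−k_r t) = e^(−1.03×0.7909) = 0.4428.
D = 15.19 × (0.7636 − 0.4428) + 3.27 × 0.4428 = 4.874 + 1.448 = 6.322 mg/L.

D ≈ 6.32 mg/L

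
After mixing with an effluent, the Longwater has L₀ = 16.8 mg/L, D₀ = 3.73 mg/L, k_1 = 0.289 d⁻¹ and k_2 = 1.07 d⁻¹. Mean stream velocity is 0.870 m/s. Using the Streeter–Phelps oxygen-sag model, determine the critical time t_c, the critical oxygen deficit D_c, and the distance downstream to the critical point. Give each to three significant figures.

t_c = [1/(k_2−k_1)] ln[(k_2/k_1)(1 − D₀(k_2−k_1)/(k_1 L₀))]
= [1/(1.07−0.289)] ln[(1.07/0.289)(1 − 3.73×0.7810/(0.289×16.8))]
= (1/0.7810) ln[3.702 × 0.4000] = 1.280 × ln(1.481) = 1.280 × 0.3927 = 0.5028 d.
L(t_c) = L₀ e^(−k_1 t_c) = 16.8 × 0.8648 = 14.53 mg/L, and at the critical point k_2 D_c = k_1 L, so D_c = (0.289/1.07) × 14.53 = 3.924 mg/L.
x_c = v t_c = 0.870 m/s × 0.5028 d × 86400 s/d = 37790 m ≈ 37.8 km.

t_c ≈ 0.503 d; D_c ≈ 3.92 mg/L; x_c ≈ 37.8 km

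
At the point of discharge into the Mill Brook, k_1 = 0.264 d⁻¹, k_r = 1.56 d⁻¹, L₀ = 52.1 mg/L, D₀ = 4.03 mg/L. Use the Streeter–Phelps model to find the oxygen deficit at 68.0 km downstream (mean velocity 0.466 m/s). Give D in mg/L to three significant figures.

D ≈ 6.32 mg/L

Travel time t = x/v = 68.0 km / (0.466 m/s) = 68000 m / 0.466 m/s = 145900 s = 1.689 d.
k_1 L₀/(k_r−k_1) = 0.264×52.1/(1.56−0.264) = 13.75/1.296 = 10.61 mg/L.
e^(−k_1 t) = e^(−0.264×1.689) = 0.6403; e^(−k_r t) = e^(−1.56×1.689) = 0.07174.
D = 10.61 × (0.6403 − 0.07174) + 4.03 × 0.07174 = 6.034 + 0.2891 = 6.323 mg/L.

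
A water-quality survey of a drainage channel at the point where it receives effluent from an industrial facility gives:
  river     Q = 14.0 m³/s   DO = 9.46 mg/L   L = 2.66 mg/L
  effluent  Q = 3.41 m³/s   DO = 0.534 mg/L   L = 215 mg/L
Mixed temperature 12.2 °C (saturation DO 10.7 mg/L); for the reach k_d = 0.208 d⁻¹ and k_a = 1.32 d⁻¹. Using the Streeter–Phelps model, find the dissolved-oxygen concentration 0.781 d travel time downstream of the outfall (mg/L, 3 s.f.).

DO ≈ 5.55 mg/L

Mixed DO = (14.0×9.46 + 3.41×0.534)/(14.0+3.41) = 134.3/17.41 = 7.712 mg/L.
Mixed L₀ = (14.0×2.66 + 3.41×215)/(17.41) = 770.4/17.41 = 44.25 mg/L.
Initial deficit D₀ = C_s − DO₀ = 10.7 − 7.712 = 2.988 mg/L.
D(0.781) = [0.208×44.25/(1.32−0.208)](e^(−0.208×0.781) − e^(−1.32×0.781)) + 2.988 e^(−1.32×0.781)
= 8.277 × (0.8501 − 0.3567) + 2.988 × 0.3567 = 5.150 mg/L.
DO = 10.7 − 5.150 = 5.550 mg/L.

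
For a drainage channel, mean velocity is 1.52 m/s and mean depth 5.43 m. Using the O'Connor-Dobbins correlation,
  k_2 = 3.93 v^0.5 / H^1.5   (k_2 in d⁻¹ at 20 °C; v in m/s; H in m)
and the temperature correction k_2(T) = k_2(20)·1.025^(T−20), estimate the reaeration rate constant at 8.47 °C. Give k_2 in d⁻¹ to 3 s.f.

k_2(20) = 3.93 × 1.52^0.5 / 5.43^1.5 = 3.93 × 1.233 / 12.65 = 0.3829 d⁻¹.
k_2(8.47) = 0.3829 × 1.025^(8.47−20) = 0.3829 × 0.7522 = 0.2881 d⁻¹.

k_2 ≈ 0.288 d⁻¹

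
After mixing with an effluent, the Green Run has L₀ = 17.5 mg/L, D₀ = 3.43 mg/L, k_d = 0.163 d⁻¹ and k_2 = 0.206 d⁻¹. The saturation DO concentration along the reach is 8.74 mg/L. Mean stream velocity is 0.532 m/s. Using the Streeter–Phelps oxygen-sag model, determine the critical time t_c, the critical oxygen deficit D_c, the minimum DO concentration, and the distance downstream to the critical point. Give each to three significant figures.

t_c ≈ 4.21 d; D_c ≈ 6.97 mg/L; min DO ≈ 1.77 mg/L; x_c ≈ 194 km

With k_2/k_d = 1.264 and 1 − D₀(k_2−k_d)/(k_d L₀) = 0.9483,
t_c = ln(1.264 × 0.9483) / (0.206 − 0.163) = ln(1.198) / 0.04300 = 0.1810/0.04300 = 4.210 d.
D_c = (k_d/k_2) L₀ e^(−k_d t_c) = (0.163/0.206) × 17.5 × e^(−0.163×4.210) = 0.7913 × 17.5 × 0.5035 = 6.971 mg/L.
Minimum DO = C_s − D_c = 8.74 − 6.971 = 1.769 mg/L.
x_c = v t_c = 0.532 m/s × 4.210 d × 86400 s/d = 193500 m ≈ 194 km.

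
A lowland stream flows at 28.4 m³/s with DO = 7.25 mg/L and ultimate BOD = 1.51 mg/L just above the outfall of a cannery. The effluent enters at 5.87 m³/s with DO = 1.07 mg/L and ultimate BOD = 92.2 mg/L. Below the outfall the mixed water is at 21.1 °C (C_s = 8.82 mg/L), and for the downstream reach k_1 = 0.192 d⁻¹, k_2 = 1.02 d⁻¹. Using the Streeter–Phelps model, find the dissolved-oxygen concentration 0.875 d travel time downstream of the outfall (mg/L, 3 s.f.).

DO ≈ 6.02 mg/L

Mixed DO = (28.4×7.25 + 5.87×1.07)/(28.4+5.87) = 212.2/34.27 = 6.191 mg/L.
Mixed L₀ = (28.4×1.51 + 5.87×92.2)/(34.27) = 584.1/34.27 = 17.04 mg/L.
Initial deficit D₀ = C_s − DO₀ = 8.82 − 6.191 = 2.629 mg/L.
D(0.875) = [0.192×17.04/(1.02−0.192)](e^(−0.192×0.875) − e^(−1.02×0.875)) + 2.629 e^(−1.02×0.875)
= 3.952 × (0.8454 − 0.4096) + 2.629 × 0.4096 = 2.799 mg/L.
DO = 8.82 − 2.799 = 6.021 mg/L.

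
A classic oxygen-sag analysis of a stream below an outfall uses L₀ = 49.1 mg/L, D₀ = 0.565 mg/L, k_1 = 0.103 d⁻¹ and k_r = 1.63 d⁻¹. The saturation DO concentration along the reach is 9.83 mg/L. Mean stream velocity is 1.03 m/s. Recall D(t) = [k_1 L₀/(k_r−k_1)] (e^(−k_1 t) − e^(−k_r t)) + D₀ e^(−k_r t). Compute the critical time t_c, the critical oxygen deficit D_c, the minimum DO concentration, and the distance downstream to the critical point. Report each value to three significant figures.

t_c ≈ 1.69 d; D_c ≈ 2.61 mg/L; min DO ≈ 7.22 mg/L; x_c ≈ 150 km

With k_r/k_1 = 15.83 and 1 − D₀(k_r−k_1)/(k_1 L₀) = 0.8294,
t_c = ln(15.83 × 0.8294) / (1.63 − 0.103) = ln(13.13) / 1.527 = 2.575/1.527 = 1.686 d.
D_c = (k_1/k_r) L₀ e^(−k_1 t_c) = (0.103/1.63) × 49.1 × e^(−0.103×1.686) = 0.06319 × 49.1 × 0.8406 = 2.608 mg/L.
Minimum DO = C_s − D_c = 9.83 − 2.608 = 7.222 mg/L.
x_c = v t_c = 1.03 m/s × 1.686 d × 86400 s/d = 150000 m ≈ 150 km.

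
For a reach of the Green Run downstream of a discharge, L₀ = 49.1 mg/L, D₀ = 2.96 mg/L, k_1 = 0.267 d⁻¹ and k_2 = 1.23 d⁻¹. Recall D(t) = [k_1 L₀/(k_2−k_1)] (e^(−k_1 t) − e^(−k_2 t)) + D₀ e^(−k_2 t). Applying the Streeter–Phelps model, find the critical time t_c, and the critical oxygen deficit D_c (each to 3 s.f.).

With k_2/k_1 = 4.607 and 1 − D₀(k_2−k_1)/(k_1 L₀) = 0.7826,
t_c = ln(4.607 × 0.7826) / (1.23 − 0.267) = ln(3.605) / 0.9630 = 1.282/0.9630 = 1.332 d.
L(t_c) = L₀ e^(−k_1 t_c) = 49.1 × 0.7008 = 34.41 mg/L, and at the critical point k_2 D_c = k_1 L, so D_c = (0.267/1.23) × 34.41 = 7.469 mg/L.

t_c ≈ 1.33 d; D_c ≈ 7.47 mg/L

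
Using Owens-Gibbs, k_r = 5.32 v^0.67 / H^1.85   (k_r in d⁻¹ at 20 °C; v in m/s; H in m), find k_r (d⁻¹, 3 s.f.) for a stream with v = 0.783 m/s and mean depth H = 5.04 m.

k_r = 5.32 × 0.783^0.67 / 5.04^1.85 = 5.32 × 0.8488 / 19.93 = 0.2266 d⁻¹.

k_r ≈ 0.227 d⁻¹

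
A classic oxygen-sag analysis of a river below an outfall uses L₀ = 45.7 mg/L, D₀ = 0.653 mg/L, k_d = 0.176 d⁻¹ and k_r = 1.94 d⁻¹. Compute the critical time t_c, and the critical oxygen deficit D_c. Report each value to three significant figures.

t_c ≈ 1.27 d; D_c ≈ 3.31 mg/L

With k_r/k_d = 11.02 and 1 − D₀(k_r−k_d)/(k_d L₀) = 0.8568,
t_c = ln(11.02 × 0.8568) / (1.94 − 0.176) = ln(9.444) / 1.764 = 2.245/1.764 = 1.273 d.
L(t_c) = L₀ e^(−k_d t_c) = 45.7 × 0.7993 = 36.53 mg/L, and at the critical point k_r D_c = k_d L, so D_c = (0.176/1.94) × 36.53 = 3.314 mg/L.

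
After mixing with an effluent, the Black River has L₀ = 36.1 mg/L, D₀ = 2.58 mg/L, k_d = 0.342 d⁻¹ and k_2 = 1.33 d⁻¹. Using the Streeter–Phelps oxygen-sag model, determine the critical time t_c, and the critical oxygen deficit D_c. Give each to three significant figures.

With k_2/k_d = 3.889 and 1 − D₀(k_2−k_d)/(k_d L₀) = 0.7935,
t_c = ln(3.889 × 0.7935) / (1.33 − 0.342) = ln(3.086) / 0.9880 = 1.127/0.9880 = 1.141 d.
L(t_c) = L₀ e^(−k_d t_c) = 36.1 × 0.6770 = 24.44 mg/L, and at the critical point k_2 D_c = k_d L, so D_c = (0.342/1.33) × 24.44 = 6.285 mg/L.

t_c ≈ 1.14 d; D_c ≈ 6.28 mg/L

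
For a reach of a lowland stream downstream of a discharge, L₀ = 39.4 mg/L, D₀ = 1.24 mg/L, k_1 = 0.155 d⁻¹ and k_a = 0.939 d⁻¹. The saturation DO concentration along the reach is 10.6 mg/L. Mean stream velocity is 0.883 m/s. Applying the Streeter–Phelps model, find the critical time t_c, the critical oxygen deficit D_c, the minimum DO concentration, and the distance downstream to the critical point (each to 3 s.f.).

t_c ≈ 2.08 d; D_c ≈ 4.71 mg/L; min DO ≈ 5.89 mg/L; x_c ≈ 158 km

At the critical point dD/dt = 0, so k_1 L₀ e^(−k_1 t) = k_a D. Substituting D(t) from the Streeter–Phelps equation and solving for t gives
t_c = ln[(k_a/k_1)(1 − D₀(k_a−k_1)/(k_1 L₀))] / (k_a−k_1).
Here k_a−k_1 = 0.7840 d⁻¹ and 1 − D₀(k_a−k_1)/(k_1 L₀) = 1 − 1.24×0.7840/(0.155×39.4) = 0.8408, so
t_c = ln(6.058 × 0.8408) / 0.7840 = 1.628 / 0.7840 = 2.077 d.
L(t_c) = L₀ e^(−k_1 t_c) = 39.4 × 0.7248 = 28.56 mg/L, and at the critical point k_a D_c = k_1 L, so D_c = (0.155/0.939) × 28.56 = 4.714 mg/L.
Minimum DO = C_s − D_c = 10.6 − 4.714 = 5.886 mg/L.
x_c = v t_c = 0.883 m/s × 2.077 d × 86400 s/d = 158400 m ≈ 158 km.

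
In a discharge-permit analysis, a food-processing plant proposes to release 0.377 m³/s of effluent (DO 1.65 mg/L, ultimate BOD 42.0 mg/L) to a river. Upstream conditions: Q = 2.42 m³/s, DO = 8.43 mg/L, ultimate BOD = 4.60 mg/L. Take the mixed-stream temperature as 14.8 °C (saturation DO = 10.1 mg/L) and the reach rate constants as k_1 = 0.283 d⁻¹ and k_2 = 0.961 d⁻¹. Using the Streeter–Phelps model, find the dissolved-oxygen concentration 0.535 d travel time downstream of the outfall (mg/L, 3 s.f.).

Mixed DO = (2.42×8.43 + 0.377×1.65)/(2.42+0.377) = 21.02/2.797 = 7.516 mg/L.
Mixed L₀ = (2.42×4.60 + 0.377×42.0)/(2.797) = 26.97/2.797 = 9.641 mg/L.
Initial deficit D₀ = C_s − DO₀ = 10.1 − 7.516 = 2.584 mg/L.
D(0.535) = [0.283×9.641/(0.961−0.283)](e^(−0.283×0.535) − e^(−0.961×0.535)) + 2.584 e^(−0.961×0.535)
= 4.024 × (0.8595 − 0.5980) + 2.584 × 0.5980 = 2.597 mg/L.
DO = 10.1 − 2.597 = 7.503 mg/L.

DO ≈ 7.50 mg/L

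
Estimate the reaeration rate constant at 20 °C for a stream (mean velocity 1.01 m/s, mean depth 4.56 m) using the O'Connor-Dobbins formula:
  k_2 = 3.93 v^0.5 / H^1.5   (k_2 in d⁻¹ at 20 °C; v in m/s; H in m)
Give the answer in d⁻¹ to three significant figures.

k_2 = 3.93 × 1.01^0.5 / 4.56^1.5 = 3.93 × 1.005 / 9.737 = 0.4056 d⁻¹.

k_2 ≈ 0.406 d⁻¹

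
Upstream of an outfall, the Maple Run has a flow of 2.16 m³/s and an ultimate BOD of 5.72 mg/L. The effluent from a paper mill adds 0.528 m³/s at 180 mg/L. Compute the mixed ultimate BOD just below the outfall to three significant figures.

40.0 mg/L

Flow-weighted mixing: C = (Q_r C_r + Q_w C_w)/(Q_r + Q_w)
= (2.16×5.72 + 0.528×180)/(2.16 + 0.528) = 107.4/2.688 = 39.95 mg/L.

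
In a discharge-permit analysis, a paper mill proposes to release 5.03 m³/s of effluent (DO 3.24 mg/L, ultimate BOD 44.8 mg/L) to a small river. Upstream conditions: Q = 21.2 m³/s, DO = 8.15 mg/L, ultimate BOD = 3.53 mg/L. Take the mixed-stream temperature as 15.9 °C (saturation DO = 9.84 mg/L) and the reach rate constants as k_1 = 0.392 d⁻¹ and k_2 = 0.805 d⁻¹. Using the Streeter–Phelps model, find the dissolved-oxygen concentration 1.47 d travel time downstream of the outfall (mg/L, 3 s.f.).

DO ≈ 6.26 mg/L

Mixed DO = (21.2×8.15 + 5.03×3.24)/(21.2+5.03) = 189.1/26.23 = 7.208 mg/L.
Mixed L₀ = (21.2×3.53 + 5.03×44.8)/(26.23) = 300.2/26.23 = 11.44 mg/L.
Initial deficit D₀ = C_s − DO₀ = 9.84 − 7.208 = 2.632 mg/L.
D(1.47) = [0.392×11.44/(0.805−0.392)](e^(−0.392×1.47) − e^(−0.805×1.47)) + 2.632 e^(−0.805×1.47)
= 10.86 × (0.5620 − 0.3063) + 2.632 × 0.3063 = 3.584 mg/L.
DO = 9.84 − 3.584 = 6.256 mg/L.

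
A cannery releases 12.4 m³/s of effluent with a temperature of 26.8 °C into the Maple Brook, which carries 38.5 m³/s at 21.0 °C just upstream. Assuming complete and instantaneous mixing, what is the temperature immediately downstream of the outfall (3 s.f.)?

22.4 °C

Flow-weighted mixing: C = (Q_r C_r + Q_w C_w)/(Q_r + Q_w)
= (38.5×21.0 + 12.4×26.8)/(38.5 + 12.4) = 1141/50.90 = 22.41 °C.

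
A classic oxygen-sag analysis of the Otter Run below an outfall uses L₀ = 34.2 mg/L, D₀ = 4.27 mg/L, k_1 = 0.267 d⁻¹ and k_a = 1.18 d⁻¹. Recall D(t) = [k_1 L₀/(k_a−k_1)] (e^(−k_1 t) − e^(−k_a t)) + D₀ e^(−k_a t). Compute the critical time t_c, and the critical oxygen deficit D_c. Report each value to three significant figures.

At the critical point dD/dt = 0, so k_1 L₀ e^(−k_1 t) = k_a D. Substituting D(t) from the Streeter–Phelps equation and solving for t gives
t_c = ln[(k_a/k_1)(1 − D₀(k_a−k_1)/(k_1 L₀))] / (k_a−k_1).
Here k_a−k_1 = 0.9130 d⁻¹ and 1 − D₀(k_a−k_1)/(k_1 L₀) = 1 − 4.27×0.9130/(0.267×34.2) = 0.5731, so
t_c = ln(4.419 × 0.5731) / 0.9130 = 0.9293 / 0.9130 = 1.018 d.
D_c = (k_1/k_a) L₀ e^(−k_1 t_c) = (0.267/1.18) × 34.2 × e^(−0.267×1.018) = 0.2263 × 34.2 × 0.7620 = 5.897 mg/L.

t_c ≈ 1.02 d; D_c ≈ 5.90 mg/L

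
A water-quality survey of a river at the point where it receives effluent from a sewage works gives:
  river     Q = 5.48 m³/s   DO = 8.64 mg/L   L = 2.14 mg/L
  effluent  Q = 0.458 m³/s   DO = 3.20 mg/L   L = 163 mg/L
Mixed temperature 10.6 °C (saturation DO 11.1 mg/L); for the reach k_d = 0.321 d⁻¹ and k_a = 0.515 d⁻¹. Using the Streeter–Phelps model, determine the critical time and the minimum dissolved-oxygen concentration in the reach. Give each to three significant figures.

Mixed DO = (5.48×8.64 + 0.458×3.20)/(5.48+0.458) = 48.81/5.938 = 8.220 mg/L.
Mixed L₀ = (5.48×2.14 + 0.458×163)/(5.938) = 86.38/5.938 = 14.55 mg/L.
Initial deficit D₀ = C_s − DO₀ = 11.1 − 8.220 = 2.880 mg/L.
t_c = (1/0.1940) ln[(0.515/0.321)(1 − 2.880×0.1940/(0.321×14.55))] = 5.155 × ln(1.412) = 1.780 d.
D_c = (0.321/0.515) × 14.55 × e^(−0.321×1.780) = 0.6233 × 14.55 × 0.5648 = 5.121 mg/L.
Minimum DO = 11.1 − 5.121 = 5.979 mg/L.

t_c ≈ 1.78 d; minimum DO ≈ 5.98 mg/L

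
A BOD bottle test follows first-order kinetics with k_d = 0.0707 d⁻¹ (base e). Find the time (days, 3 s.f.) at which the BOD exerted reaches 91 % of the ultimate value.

t ≈ 34.1 d

y/L₀ = 1 − e^(−k_d t) = 0.91 ⇒ e^(−k_d t) = 0.0900
t = −ln(0.0900) / 0.0707 = 2.408 / 0.0707 = 34.06 d.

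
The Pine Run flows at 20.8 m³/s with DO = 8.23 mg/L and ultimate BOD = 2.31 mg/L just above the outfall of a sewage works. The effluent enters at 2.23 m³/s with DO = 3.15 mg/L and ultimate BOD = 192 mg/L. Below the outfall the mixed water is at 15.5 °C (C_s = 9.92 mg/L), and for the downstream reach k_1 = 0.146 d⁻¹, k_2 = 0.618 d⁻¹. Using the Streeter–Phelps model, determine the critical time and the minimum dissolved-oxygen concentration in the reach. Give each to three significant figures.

t_c ≈ 2.17 d; minimum DO ≈ 6.36 mg/L

Mixed DO = (20.8×8.23 + 2.23×3.15)/(20.8+2.23) = 178.2/23.03 = 7.738 mg/L.
Mixed L₀ = (20.8×2.31 + 2.23×192)/(23.03) = 476.2/23.03 = 20.68 mg/L.
Initial deficit D₀ = C_s − DO₀ = 9.92 − 7.738 = 2.182 mg/L.
t_c = (1/0.4720) ln[(0.618/0.146)(1 − 2.182×0.4720/(0.146×20.68))] = 2.119 × ln(2.789) = 2.173 d.
D_c = (0.146/0.618) × 20.68 × e^(−0.146×2.173) = 0.2362 × 20.68 × 0.7281 = 3.557 mg/L.
Minimum DO = 9.92 − 3.557 = 6.363 mg/L.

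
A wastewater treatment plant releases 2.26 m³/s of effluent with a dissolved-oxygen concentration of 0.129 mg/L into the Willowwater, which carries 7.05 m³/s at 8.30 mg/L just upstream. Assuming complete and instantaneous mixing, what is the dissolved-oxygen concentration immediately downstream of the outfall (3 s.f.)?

Flow-weighted mixing: C = (Q_r C_r + Q_w C_w)/(Q_r + Q_w)
= (7.05×8.30 + 2.26×0.129)/(7.05 + 2.26) = 58.81/9.310 = 6.316 mg/L.

6.32 mg/L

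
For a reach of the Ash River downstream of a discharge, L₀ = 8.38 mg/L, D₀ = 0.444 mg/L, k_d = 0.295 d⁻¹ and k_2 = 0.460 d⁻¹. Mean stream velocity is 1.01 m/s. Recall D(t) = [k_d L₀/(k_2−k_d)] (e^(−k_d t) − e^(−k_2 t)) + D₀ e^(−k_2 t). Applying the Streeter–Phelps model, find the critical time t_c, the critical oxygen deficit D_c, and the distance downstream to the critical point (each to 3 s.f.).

t_c ≈ 2.51 d; D_c ≈ 2.56 mg/L; x_c ≈ 219 km

With k_2/k_d = 1.559 and 1 − D₀(k_2−k_d)/(k_d L₀) = 0.9704,
t_c = ln(1.559 × 0.9704) / (0.460 − 0.295) = ln(1.513) / 0.1650 = 0.4142/0.1650 = 2.510 d.
D_c = (k_d/k_2) L₀ e^(−k_d t_c) = (0.295/0.460) × 8.38 × e^(−0.295×2.510) = 0.6413 × 8.38 × 0.4769 = 2.563 mg/L.
x_c = v t_c = 1.01 m/s × 2.510 d × 86400 s/d = 219000 m ≈ 219 km.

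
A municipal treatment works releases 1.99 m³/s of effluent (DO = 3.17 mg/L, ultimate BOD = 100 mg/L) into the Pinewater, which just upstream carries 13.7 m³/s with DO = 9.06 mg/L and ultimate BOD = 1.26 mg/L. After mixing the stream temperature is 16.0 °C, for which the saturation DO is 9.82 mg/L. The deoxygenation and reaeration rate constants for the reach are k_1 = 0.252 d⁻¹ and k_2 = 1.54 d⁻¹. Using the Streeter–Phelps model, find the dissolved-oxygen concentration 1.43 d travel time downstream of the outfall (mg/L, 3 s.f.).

DO ≈ 8.07 mg/L

Mixed DO = (13.7×9.06 + 1.99×3.17)/(13.7+1.99) = 130.4/15.69 = 8.313 mg/L.
Mixed L₀ = (13.7×1.26 + 1.99×100)/(15.69) = 216.3/15.69 = 13.78 mg/L.
Initial deficit D₀ = C_s − DO₀ = 9.82 − 8.313 = 1.507 mg/L.
D(1.43) = [0.252×13.78/(1.54−0.252)](e^(−0.252×1.43) − e^(−1.54×1.43)) + 1.507 e^(−1.54×1.43)
= 2.697 × (0.6974 − 0.1106) + 1.507 × 0.1106 = 1.749 mg/L.
DO = 9.82 − 1.749 = 8.071 mg/L.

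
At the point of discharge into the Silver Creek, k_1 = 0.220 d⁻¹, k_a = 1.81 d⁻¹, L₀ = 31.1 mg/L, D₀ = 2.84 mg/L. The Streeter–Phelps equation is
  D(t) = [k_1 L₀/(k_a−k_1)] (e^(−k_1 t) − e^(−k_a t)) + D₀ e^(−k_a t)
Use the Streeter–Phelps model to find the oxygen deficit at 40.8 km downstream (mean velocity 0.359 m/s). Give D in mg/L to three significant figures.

Travel time t = x/v = 40.8 km / (0.359 m/s) = 40800 m / 0.359 m/s = 113600 s = 1.315 d.
k_1 L₀/(k_a−k_1) = 0.220×31.1/(1.81−0.220) = 6.842/1.590 = 4.303 mg/L.
e^(−k_1 t) = e^(−0.220×1.315) = 0.7487; e^(−k_a t) = e^(−1.81×1.315) = 0.09247.
D = 4.303 × (0.7487 − 0.09247) + 2.84 × 0.09247 = 2.824 + 0.2626 = 3.087 mg/L.

D ≈ 3.09 mg/L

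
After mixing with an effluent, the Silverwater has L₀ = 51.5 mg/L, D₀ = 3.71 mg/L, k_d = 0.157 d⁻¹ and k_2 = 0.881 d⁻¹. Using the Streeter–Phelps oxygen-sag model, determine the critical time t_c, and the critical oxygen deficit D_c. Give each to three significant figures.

With k_2/k_d = 5.611 and 1 − D₀(k_2−k_d)/(k_d L₀) = 0.6678,
t_c = ln(5.611 × 0.6678) / (0.881 − 0.157) = ln(3.747) / 0.7240 = 1.321/0.7240 = 1.825 d.
D_c = (k_d/k_2) L₀ e^(−k_d t_c) = (0.157/0.881) × 51.5 × e^(−0.157×1.825) = 0.1782 × 51.5 × 0.7509 = 6.892 mg/L.

t_c ≈ 1.82 d; D_c ≈ 6.89 mg/L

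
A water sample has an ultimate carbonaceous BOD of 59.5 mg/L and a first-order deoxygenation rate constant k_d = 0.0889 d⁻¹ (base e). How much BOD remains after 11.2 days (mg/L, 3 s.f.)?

L_t = L₀ e^(−k_d t) = 59.5 × e^(−0.0889×11.2) = 59.5 × 0.3695 = 21.98 mg/L.

L ≈ 22.0 mg/L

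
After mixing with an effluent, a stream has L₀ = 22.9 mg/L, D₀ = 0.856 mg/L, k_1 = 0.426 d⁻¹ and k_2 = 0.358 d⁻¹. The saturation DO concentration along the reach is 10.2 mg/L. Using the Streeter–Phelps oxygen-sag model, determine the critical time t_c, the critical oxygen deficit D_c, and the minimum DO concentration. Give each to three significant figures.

At the critical point dD/dt = 0, so k_1 L₀ e^(−k_1 t) = k_2 D. Substituting D(t) from the Streeter–Phelps equation and solving for t gives
t_c = ln[(k_2/k_1)(1 − D₀(k_2−k_1)/(k_1 L₀))] / (k_2−k_1).
Here k_2−k_1 = -0.06800 d⁻¹ and 1 − D₀(k_2−k_1)/(k_1 L₀) = 1 − 0.856×-0.06800/(0.426×22.9) = 1.006, so
t_c = ln(0.8404 × 1.006) / -0.06800 = -0.1680 / -0.06800 = 2.470 d.
L(t_c) = L₀ e^(−k_1 t_c) = 22.9 × 0.3492 = 7.996 mg/L, and at the critical point k_2 D_c = k_1 L, so D_c = (0.426/0.358) × 7.996 = 9.515 mg/L.
Minimum DO = C_s − D_c = 10.2 − 9.515 = 0.6853 mg/L.

t_c ≈ 2.47 d; D_c ≈ 9.51 mg/L; min DO ≈ 0.685 mg/L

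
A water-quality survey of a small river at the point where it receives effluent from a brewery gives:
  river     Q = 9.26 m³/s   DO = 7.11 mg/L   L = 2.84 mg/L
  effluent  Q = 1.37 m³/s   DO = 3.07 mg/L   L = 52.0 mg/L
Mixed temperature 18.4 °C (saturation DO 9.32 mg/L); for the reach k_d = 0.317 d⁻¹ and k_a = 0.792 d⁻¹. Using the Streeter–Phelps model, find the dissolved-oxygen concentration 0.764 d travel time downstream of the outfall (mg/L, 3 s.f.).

Mixed DO = (9.26×7.11 + 1.37×3.07)/(9.26+1.37) = 70.04/10.63 = 6.589 mg/L.
Mixed L₀ = (9.26×2.84 + 1.37×52.0)/(10.63) = 97.54/10.63 = 9.176 mg/L.
Initial deficit D₀ = C_s − DO₀ = 9.32 − 6.589 = 2.731 mg/L.
D(0.764) = [0.317×9.176/(0.792−0.317)](e^(−0.317×0.764) − e^(−0.792×0.764)) + 2.731 e^(−0.792×0.764)
= 6.124 × (0.7849 − 0.5460) + 2.731 × 0.5460 = 2.954 mg/L.
DO = 9.32 − 2.954 = 6.366 mg/L.

DO ≈ 6.37 mg/L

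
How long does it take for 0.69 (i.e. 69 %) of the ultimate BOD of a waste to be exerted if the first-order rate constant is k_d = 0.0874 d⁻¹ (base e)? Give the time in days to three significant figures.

y/L₀ = 1 − e^(−k_d t) = 0.69 ⇒ e^(−k_d t) = 0.310
t = −ln(0.310) / 0.0874 = 1.171 / 0.0874 = 13.40 d.

t ≈ 13.4 d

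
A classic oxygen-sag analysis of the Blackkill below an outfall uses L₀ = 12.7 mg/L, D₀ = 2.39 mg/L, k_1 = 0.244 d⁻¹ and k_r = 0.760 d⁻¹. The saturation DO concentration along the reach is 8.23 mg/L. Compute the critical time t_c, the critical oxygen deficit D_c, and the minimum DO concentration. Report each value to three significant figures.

t_c ≈ 1.22 d; D_c ≈ 3.03 mg/L; min DO ≈ 5.20 mg/L

t_c = [1/(k_r−k_1)] ln[(k_r/k_1)(1 − D₀(k_r−k_1)/(k_1 L₀))]
= [1/(0.760−0.244)] ln[(0.760/0.244)(1 − 2.39×0.5160/(0.244×12.7))]
= (1/0.5160) ln[3.115 × 0.6020] = 1.938 × ln(1.875) = 1.938 × 0.6287 = 1.218 d.
L(t_c) = L₀ e^(−k_1 t_c) = 12.7 × 0.7428 = 9.434 mg/L, and at the critical point k_r D_c = k_1 L, so D_c = (0.244/0.760) × 9.434 = 3.029 mg/L.
Minimum DO = C_s − D_c = 8.23 − 3.029 = 5.201 mg/L.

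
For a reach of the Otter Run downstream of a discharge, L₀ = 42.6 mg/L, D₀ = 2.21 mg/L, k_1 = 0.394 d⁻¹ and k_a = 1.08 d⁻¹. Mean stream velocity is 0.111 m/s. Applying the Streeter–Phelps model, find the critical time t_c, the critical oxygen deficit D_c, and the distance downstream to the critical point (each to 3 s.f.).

With k_a/k_1 = 2.741 and 1 − D₀(k_a−k_1)/(k_1 L₀) = 0.9097,
t_c = ln(2.741 × 0.9097) / (1.08 − 0.394) = ln(2.494) / 0.6860 = 0.9137/0.6860 = 1.332 d.
L(t_c) = L₀ e^(−k_1 t_c) = 42.6 × 0.5917 = 25.21 mg/L, and at the critical point k_a D_c = k_1 L, so D_c = (0.394/1.08) × 25.21 = 9.195 mg/L.
x_c = v t_c = 0.111 m/s × 1.332 d × 86400 s/d = 12770 m ≈ 12.8 km.

t_c ≈ 1.33 d; D_c ≈ 9.20 mg/L; x_c ≈ 12.8 km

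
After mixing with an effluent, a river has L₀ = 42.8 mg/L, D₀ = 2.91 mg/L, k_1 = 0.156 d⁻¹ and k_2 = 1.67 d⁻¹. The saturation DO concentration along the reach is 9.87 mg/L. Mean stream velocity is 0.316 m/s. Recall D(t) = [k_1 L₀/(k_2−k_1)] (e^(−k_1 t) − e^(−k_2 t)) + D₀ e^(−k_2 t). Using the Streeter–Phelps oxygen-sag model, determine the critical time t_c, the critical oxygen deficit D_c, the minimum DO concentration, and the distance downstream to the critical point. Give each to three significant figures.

At the critical point dD/dt = 0, so k_1 L₀ e^(−k_1 t) = k_2 D. Substituting D(t) from the Streeter–Phelps equation and solving for t gives
t_c = ln[(k_2/k_1)(1 − D₀(k_2−k_1)/(k_1 L₀))] / (k_2−k_1).
Here k_2−k_1 = 1.514 d⁻¹ and 1 − D₀(k_2−k_1)/(k_1 L₀) = 1 − 2.91×1.514/(0.156×42.8) = 0.3401, so
t_c = ln(10.71 × 0.3401) / 1.514 = 1.292 / 1.514 = 0.8536 d.
D_c = (k_1/k_2) L₀ e^(−k_1 t_c) = (0.156/1.67) × 42.8 × e^(−0.156×0.8536) = 0.09341 × 42.8 × 0.8753 = 3.500 mg/L.
Minimum DO = C_s − D_c = 9.87 − 3.500 = 6.370 mg/L.
x_c = v t_c = 0.316 m/s × 0.8536 d × 86400 s/d = 23300 m ≈ 23.3 km.

t_c ≈ 0.854 d; D_c ≈ 3.50 mg/L; min DO ≈ 6.37 mg/L; x_c ≈ 23.3 km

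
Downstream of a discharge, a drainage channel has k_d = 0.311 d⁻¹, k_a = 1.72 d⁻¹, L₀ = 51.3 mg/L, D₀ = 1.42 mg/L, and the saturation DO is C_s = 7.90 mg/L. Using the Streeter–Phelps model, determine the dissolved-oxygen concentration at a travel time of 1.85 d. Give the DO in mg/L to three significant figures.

k_d L₀/(k_a−k_d) = 0.311×51.3/(1.72−0.311) = 15.95/1.409 = 11.32 mg/L.
e^(−k_d t) = e^(−0.311×1.850) = 0.5625; e^(−k_a t) = e^(−1.72×1.850) = 0.04150.
D = 11.32 × (0.5625 − 0.04150) + 1.42 × 0.04150 = 5.899 + 0.05893 = 5.958 mg/L.
DO = C_s − D = 7.90 − 5.958 = 1.942 mg/L.

DO ≈ 1.94 mg/L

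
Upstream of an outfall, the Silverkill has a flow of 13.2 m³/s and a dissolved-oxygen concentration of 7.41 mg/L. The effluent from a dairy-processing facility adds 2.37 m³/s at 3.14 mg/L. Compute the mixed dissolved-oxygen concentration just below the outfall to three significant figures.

Flow-weighted mixing: C = (Q_r C_r + Q_w C_w)/(Q_r + Q_w)
= (13.2×7.41 + 2.37×3.14)/(13.2 + 2.37) = 105.3/15.57 = 6.760 mg/L.

6.76 mg/L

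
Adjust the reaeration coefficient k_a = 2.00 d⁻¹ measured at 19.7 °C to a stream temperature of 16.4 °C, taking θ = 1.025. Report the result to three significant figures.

k_a ≈ 1.84 d⁻¹

k_a(T₂) = k_a(T₁) · θ^(T₂−T₁) = 2.00 × 1.025^(16.4−19.7)
= 2.00 × 1.025^-3.30 = 2.00 × 0.9217 = 1.843 d⁻¹.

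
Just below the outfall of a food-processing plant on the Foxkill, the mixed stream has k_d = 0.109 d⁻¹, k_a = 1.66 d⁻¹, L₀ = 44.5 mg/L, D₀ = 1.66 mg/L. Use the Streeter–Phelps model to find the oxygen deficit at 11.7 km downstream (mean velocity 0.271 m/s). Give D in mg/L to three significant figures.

D ≈ 2.32 mg/L

Travel time t = x/v = 11.7 km / (0.271 m/s) = 11700 m / 0.271 m/s = 43170 s = 0.4997 d.
k_d L₀/(k_a−k_d) = 0.109×44.5/(1.66−0.109) = 4.851/1.551 = 3.127 mg/L.
e^(−k_d t) = e^(−0.109×0.4997) = 0.9470; e^(−k_a t) = e^(−1.66×0.4997) = 0.4363.
D = 3.127 × (0.9470 − 0.4363) + 1.66 × 0.4363 = 1.597 + 0.7242 = 2.321 mg/L.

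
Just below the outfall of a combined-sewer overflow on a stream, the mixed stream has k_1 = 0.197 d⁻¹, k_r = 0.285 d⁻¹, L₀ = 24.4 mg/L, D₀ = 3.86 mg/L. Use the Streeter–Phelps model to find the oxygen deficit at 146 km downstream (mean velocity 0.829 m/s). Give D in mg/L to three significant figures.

Travel time t = x/v = 146 km / (0.829 m/s) = 146000 m / 0.829 m/s = 176100 s = 2.038 d.
k_1 L₀/(k_r−k_1) = 0.197×24.4/(0.285−0.197) = 4.807/0.08800 = 54.62 mg/L.
e^(−k_1 t) = e^(−0.197×2.038) = 0.6693; e^(−k_r t) = e^(−0.285×2.038) = 0.5594.
D = 54.62 × (0.6693 − 0.5594) + 3.86 × 0.5594 = 6.003 + 2.159 = 8.162 mg/L.

D ≈ 8.16 mg/L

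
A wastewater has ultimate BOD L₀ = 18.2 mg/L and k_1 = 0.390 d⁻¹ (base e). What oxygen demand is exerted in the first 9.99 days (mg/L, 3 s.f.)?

y ≈ 17.8 mg/L

y_t = L₀(1 − e^(−k_1 t)) = 18.2 × (1 − e^(−0.390×9.99))
= 18.2 × (1 − 0.02032) = 18.2 × 0.9797 = 17.83 mg/L.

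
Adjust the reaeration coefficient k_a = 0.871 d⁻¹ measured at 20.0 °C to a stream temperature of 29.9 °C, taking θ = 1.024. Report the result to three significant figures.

k_a ≈ 1.10 d⁻¹

k_a(T₂) = k_a(T₁) · θ^(T₂−T₁) = 0.871 × 1.024^(29.9−20.0)
= 0.871 × 1.024^9.90 = 0.871 × 1.265 = 1.102 d⁻¹.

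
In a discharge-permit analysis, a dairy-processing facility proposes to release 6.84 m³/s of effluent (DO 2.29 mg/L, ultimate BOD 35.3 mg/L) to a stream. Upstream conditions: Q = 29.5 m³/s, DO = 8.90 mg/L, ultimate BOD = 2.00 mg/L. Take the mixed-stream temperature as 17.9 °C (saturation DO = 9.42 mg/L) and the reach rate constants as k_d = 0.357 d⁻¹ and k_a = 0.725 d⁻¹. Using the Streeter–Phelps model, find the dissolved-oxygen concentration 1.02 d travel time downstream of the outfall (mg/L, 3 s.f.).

Mixed DO = (29.5×8.90 + 6.84×2.29)/(29.5+6.84) = 278.2/36.34 = 7.656 mg/L.
Mixed L₀ = (29.5×2.00 + 6.84×35.3)/(36.34) = 300.5/36.34 = 8.268 mg/L.
Initial deficit D₀ = C_s − DO₀ = 9.42 − 7.656 = 1.764 mg/L.
D(1.02) = [0.357×8.268/(0.725−0.357)](e^(−0.357×1.02) − e^(−0.725×1.02)) + 1.764 e^(−0.725×1.02)
= 8.021 × (0.6948 − 0.4774) + 1.764 × 0.4774 = 2.586 mg/L.
DO = 9.42 − 2.586 = 6.834 mg/L.

DO ≈ 6.83 mg/L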